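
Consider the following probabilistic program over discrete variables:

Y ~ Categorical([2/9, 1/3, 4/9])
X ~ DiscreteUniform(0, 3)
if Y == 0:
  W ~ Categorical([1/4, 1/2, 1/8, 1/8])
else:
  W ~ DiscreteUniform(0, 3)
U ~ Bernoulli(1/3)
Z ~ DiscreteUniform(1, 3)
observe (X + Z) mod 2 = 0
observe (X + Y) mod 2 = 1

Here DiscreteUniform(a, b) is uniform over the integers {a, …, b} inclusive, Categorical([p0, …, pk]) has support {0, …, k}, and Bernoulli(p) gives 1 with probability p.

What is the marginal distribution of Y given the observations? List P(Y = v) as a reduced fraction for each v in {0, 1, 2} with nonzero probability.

Enumerate traces; 80 have nonzero weight after conditioning:
  (Y=0, X=1, W=0, U=0, Z=1) weight 1/324
  (Y=0, X=1, W=0, U=0, Z=3) weight 1/324
  (Y=0, X=1, W=0, U=1, Z=1) weight 1/648
  (Y=0, X=1, W=0, U=1, Z=3) weight 1/648
  (Y=0, X=1, W=1, U=0, Z=1) weight 1/162
  (Y=0, X=1, W=1, U=0, Z=3) weight 1/162
  (Y=0, X=1, W=1, U=1, Z=1) weight 1/324
  (Y=0, X=1, W=1, U=1, Z=3) weight 1/324
  (Y=1, X=0, W=0, U=0, Z=2) weight 1/216
  (Y=2, X=1, W=0, U=0, Z=1) weight 1/162
  … 70 more
Group by Y:
  weight(Y=0) = 2/27
  weight(Y=1) = 1/18
  weight(Y=2) = 4/27
Total weight = 2/27 + 1/18 + 4/27 = 5/18
P(Y=0 | obs) = 2/27 / 5/18 = 4/15
P(Y=1 | obs) = 1/18 / 5/18 = 1/5
P(Y=2 | obs) = 4/27 / 5/18 = 8/15

P(Y=0) = 4/15, P(Y=1) = 1/5, P(Y=2) = 8/15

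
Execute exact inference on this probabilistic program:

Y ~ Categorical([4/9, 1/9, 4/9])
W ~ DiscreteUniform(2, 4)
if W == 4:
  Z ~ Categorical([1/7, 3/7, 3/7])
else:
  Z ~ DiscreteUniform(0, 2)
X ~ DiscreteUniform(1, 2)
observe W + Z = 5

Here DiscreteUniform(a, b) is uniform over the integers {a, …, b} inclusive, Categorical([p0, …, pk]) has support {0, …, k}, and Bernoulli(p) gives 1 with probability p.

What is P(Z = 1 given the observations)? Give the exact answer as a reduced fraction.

P(Z = 1 | obs) = 9/16

Enumerate traces; 12 have nonzero weight after conditioning:
  (Y=0, W=3, Z=2, X=1) weight 2/81
  (Y=0, W=3, Z=2, X=2) weight 2/81
  (Y=0, W=4, Z=1, X=1) weight 2/63
  (Y=0, W=4, Z=1, X=2) weight 2/63
  (Y=1, W=3, Z=2, X=1) weight 1/162
  (Y=1, W=3, Z=2, X=2) weight 1/162
  (Y=1, W=4, Z=1, X=1) weight 1/126
  (Y=1, W=4, Z=1, X=2) weight 1/126
  … 4 more
Group by Z:
  weight(Z=1) = 1/7
  weight(Z=2) = 1/9
Total weight = 1/7 + 1/9 = 16/63
P(Z=1 | obs) = 1/7 / 16/63 = 9/16
P(Z=2 | obs) = 1/9 / 16/63 = 7/16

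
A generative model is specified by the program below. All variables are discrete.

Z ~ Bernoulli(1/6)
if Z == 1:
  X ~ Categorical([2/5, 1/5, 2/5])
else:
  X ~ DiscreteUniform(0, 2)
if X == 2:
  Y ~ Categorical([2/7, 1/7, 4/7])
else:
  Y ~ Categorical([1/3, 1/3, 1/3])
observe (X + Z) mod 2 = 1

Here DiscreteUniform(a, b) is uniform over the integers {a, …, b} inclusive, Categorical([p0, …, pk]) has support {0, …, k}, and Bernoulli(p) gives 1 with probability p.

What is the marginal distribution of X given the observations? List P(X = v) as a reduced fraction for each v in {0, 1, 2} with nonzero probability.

Enumerate traces; 9 have nonzero weight after conditioning:
  (Z=0, X=1, Y=0) weight 5/54
  (Z=0, X=1, Y=1) weight 5/54
  (Z=0, X=1, Y=2) weight 5/54
  (Z=1, X=0, Y=0) weight 1/45
  (Z=1, X=0, Y=1) weight 1/45
  (Z=1, X=0, Y=2) weight 1/45
  (Z=1, X=2, Y=0) weight 2/105
  (Z=1, X=2, Y=1) weight 1/105
  … 1 more
Group by X:
  weight(X=0) = 1/15
  weight(X=1) = 5/18
  weight(X=2) = 1/15
Total weight = 1/15 + 5/18 + 1/15 = 37/90
P(X=0 | obs) = 1/15 / 37/90 = 6/37
P(X=1 | obs) = 5/18 / 37/90 = 25/37
P(X=2 | obs) = 1/15 / 37/90 = 6/37

P(X=0) = 6/37, P(X=1) = 25/37, P(X=2) = 6/37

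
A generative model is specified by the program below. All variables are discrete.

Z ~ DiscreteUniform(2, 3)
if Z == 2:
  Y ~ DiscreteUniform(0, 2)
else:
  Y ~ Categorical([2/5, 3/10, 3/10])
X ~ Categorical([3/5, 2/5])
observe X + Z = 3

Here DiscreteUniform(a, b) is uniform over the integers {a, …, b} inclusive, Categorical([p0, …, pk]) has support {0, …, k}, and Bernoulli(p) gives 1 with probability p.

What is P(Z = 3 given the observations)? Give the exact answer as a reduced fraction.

Enumerate traces; 6 have nonzero weight after conditioning:
  (Z=2, Y=0, X=1) weight 1/15
  (Z=2, Y=1, X=1) weight 1/15
  (Z=2, Y=2, X=1) weight 1/15
  (Z=3, Y=0, X=0) weight 3/25
  (Z=3, Y=1, X=0) weight 9/100
  (Z=3, Y=2, X=0) weight 9/100
Group by Z:
  weight(Z=2) = 1/5
  weight(Z=3) = 3/10
Total weight = 1/5 + 3/10 = 1/2
P(Z=2 | obs) = 1/5 / 1/2 = 2/5
P(Z=3 | obs) = 3/10 / 1/2 = 3/5

P(Z = 3 | obs) = 3/5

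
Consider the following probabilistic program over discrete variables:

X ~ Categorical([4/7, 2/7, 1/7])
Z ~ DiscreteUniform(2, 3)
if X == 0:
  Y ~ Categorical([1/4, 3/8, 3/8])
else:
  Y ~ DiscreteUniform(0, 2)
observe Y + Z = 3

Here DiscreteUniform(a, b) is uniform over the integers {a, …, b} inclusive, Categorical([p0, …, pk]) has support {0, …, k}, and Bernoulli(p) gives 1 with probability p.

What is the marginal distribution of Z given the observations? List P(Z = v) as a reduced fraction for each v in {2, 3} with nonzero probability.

Enumerate traces; 6 have nonzero weight after conditioning:
  (X=0, Z=2, Y=1) weight 3/28
  (X=0, Z=3, Y=0) weight 1/14
  (X=1, Z=2, Y=1) weight 1/21
  (X=1, Z=3, Y=0) weight 1/21
  (X=2, Z=2, Y=1) weight 1/42
  (X=2, Z=3, Y=0) weight 1/42
Group by Z:
  weight(Z=2) = 5/28
  weight(Z=3) = 1/7
Total weight = 5/28 + 1/7 = 9/28
P(Z=2 | obs) = 5/28 / 9/28 = 5/9
P(Z=3 | obs) = 1/7 / 9/28 = 4/9

P(Z=2) = 5/9, P(Z=3) = 4/9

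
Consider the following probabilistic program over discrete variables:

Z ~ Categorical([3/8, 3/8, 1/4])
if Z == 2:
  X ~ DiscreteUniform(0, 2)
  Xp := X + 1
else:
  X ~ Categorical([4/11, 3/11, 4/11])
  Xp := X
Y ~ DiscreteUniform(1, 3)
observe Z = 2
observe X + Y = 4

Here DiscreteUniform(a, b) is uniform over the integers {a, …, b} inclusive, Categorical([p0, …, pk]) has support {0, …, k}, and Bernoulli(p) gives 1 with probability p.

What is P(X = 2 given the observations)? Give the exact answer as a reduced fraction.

Enumerate traces; 2 have nonzero weight after conditioning:
  (Z=2, X=1, Y=3) weight 1/36
  (Z=2, X=2, Y=2) weight 1/36
Group by X:
  weight(X=1) = 1/36
  weight(X=2) = 1/36
Total weight = 1/36 + 1/36 = 1/18
P(X=1 | obs) = 1/36 / 1/18 = 1/2
P(X=2 | obs) = 1/36 / 1/18 = 1/2

P(X = 2 | obs) = 1/2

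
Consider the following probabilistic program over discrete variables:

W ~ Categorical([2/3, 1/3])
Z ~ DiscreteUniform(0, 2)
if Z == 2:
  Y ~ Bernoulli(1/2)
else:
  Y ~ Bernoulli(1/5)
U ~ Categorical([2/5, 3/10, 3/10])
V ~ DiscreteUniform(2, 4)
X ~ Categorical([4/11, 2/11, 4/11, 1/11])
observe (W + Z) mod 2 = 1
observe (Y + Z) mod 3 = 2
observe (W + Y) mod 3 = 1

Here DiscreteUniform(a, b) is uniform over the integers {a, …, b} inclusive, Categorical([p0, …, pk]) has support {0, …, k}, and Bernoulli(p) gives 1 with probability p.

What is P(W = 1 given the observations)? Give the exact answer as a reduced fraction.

P(W = 1 | obs) = 5/9

Enumerate traces; 72 have nonzero weight after conditioning:
  (W=0, Z=1, Y=1, U=0, V=2, X=0) weight 16/7425
  (W=0, Z=1, Y=1, U=0, V=2, X=1) weight 8/7425
  (W=0, Z=1, Y=1, U=0, V=2, X=2) weight 16/7425
  (W=0, Z=1, Y=1, U=0, V=2, X=3) weight 4/7425
  (W=0, Z=1, Y=1, U=0, V=3, X=0) weight 16/7425
  (W=0, Z=1, Y=1, U=0, V=3, X=1) weight 8/7425
  (W=0, Z=1, Y=1, U=0, V=3, X=2) weight 16/7425
  (W=0, Z=1, Y=1, U=0, V=3, X=3) weight 4/7425
  (W=1, Z=2, Y=0, U=0, V=2, X=0) weight 4/1485
  … 63 more
Group by W:
  weight(W=0) = 2/45
  weight(W=1) = 1/18
Total weight = 2/45 + 1/18 = 1/10
P(W=0 | obs) = 2/45 / 1/10 = 4/9
P(W=1 | obs) = 1/18 / 1/10 = 5/9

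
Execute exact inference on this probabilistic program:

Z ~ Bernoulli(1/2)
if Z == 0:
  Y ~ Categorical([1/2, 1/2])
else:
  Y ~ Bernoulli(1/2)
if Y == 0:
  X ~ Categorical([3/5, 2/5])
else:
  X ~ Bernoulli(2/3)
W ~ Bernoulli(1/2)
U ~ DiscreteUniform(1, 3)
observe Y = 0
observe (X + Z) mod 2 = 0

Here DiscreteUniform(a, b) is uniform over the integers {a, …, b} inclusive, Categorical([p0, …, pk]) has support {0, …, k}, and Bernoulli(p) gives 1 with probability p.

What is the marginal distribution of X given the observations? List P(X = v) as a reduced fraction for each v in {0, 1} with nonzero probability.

P(X=0) = 3/5, P(X=1) = 2/5

Enumerate traces; 12 have nonzero weight after conditioning:
  (Z=0, Y=0, X=0, W=0, U=1) weight 1/40
  (Z=0, Y=0, X=0, W=0, U=2) weight 1/40
  (Z=0, Y=0, X=0, W=0, U=3) weight 1/40
  (Z=0, Y=0, X=0, W=1, U=1) weight 1/40
  (Z=0, Y=0, X=0, W=1, U=2) weight 1/40
  (Z=0, Y=0, X=0, W=1, U=3) weight 1/40
  (Z=1, Y=0, X=1, W=0, U=1) weight 1/60
  (Z=1, Y=0, X=1, W=0, U=2) weight 1/60
  … 4 more
Group by X:
  weight(X=0) = 3/20
  weight(X=1) = 1/10
Total weight = 3/20 + 1/10 = 1/4
P(X=0 | obs) = 3/20 / 1/4 = 3/5
P(X=1 | obs) = 1/10 / 1/4 = 2/5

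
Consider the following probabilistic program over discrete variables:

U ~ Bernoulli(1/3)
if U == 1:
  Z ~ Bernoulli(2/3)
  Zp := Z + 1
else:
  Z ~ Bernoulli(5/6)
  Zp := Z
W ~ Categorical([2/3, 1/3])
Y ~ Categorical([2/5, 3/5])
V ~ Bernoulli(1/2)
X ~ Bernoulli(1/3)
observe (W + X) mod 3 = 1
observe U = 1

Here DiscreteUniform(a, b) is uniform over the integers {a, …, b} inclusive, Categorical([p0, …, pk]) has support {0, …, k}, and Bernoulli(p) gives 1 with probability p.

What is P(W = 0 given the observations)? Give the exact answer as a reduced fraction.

P(W = 0 | obs) = 1/2

Enumerate traces; 16 have nonzero weight after conditioning:
  (U=1, Z=0, W=0, Y=0, V=0, X=1) weight 2/405
  (U=1, Z=0, W=0, Y=0, V=1, X=1) weight 2/405
  (U=1, Z=0, W=0, Y=1, V=0, X=1) weight 1/135
  (U=1, Z=0, W=0, Y=1, V=1, X=1) weight 1/135
  (U=1, Z=0, W=1, Y=0, V=0, X=0) weight 2/405
  (U=1, Z=0, W=1, Y=0, V=1, X=0) weight 2/405
  (U=1, Z=0, W=1, Y=1, V=0, X=0) weight 1/135
  (U=1, Z=0, W=1, Y=1, V=1, X=0) weight 1/135
  … 8 more
Group by W:
  weight(W=0) = 2/27
  weight(W=1) = 2/27
Total weight = 2/27 + 2/27 = 4/27
P(W=0 | obs) = 2/27 / 4/27 = 1/2
P(W=1 | obs) = 2/27 / 4/27 = 1/2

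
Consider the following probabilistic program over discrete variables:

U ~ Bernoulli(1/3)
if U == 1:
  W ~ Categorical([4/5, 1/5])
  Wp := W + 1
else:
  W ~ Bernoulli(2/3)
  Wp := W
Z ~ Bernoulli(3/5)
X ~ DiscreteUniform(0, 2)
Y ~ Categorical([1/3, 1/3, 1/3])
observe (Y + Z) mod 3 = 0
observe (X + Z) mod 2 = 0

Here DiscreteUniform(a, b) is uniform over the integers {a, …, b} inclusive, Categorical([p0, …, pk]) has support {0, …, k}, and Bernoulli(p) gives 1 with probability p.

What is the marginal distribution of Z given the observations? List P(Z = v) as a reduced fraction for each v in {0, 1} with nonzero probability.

P(Z=0) = 4/7, P(Z=1) = 3/7

Enumerate traces; 12 have nonzero weight after conditioning:
  (U=0, W=0, Z=0, X=0, Y=0) weight 4/405
  (U=0, W=0, Z=0, X=2, Y=0) weight 4/405
  (U=0, W=0, Z=1, X=1, Y=2) weight 2/135
  (U=0, W=1, Z=0, X=0, Y=0) weight 8/405
  (U=0, W=1, Z=0, X=2, Y=0) weight 8/405
  (U=0, W=1, Z=1, X=1, Y=2) weight 4/135
  (U=1, W=0, Z=0, X=0, Y=0) weight 8/675
  (U=1, W=0, Z=0, X=2, Y=0) weight 8/675
  … 4 more
Group by Z:
  weight(Z=0) = 4/45
  weight(Z=1) = 1/15
Total weight = 4/45 + 1/15 = 7/45
P(Z=0 | obs) = 4/45 / 7/45 = 4/7
P(Z=1 | obs) = 1/15 / 7/45 = 3/7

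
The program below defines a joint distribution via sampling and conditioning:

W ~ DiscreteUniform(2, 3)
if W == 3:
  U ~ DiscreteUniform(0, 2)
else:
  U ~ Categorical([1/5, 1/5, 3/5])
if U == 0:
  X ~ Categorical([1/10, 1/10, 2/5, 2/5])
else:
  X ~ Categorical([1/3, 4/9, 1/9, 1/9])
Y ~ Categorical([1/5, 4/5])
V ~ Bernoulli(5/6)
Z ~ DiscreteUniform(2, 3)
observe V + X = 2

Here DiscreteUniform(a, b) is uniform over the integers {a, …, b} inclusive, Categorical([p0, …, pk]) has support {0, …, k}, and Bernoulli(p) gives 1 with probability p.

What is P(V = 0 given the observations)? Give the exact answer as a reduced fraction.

Enumerate traces; 48 have nonzero weight after conditioning:
  (W=2, U=0, X=1, Y=0, V=1, Z=2) weight 1/1200
  (W=2, U=0, X=1, Y=0, V=1, Z=3) weight 1/1200
  (W=2, U=0, X=1, Y=1, V=1, Z=2) weight 1/300
  (W=2, U=0, X=1, Y=1, V=1, Z=3) weight 1/300
  (W=2, U=0, X=2, Y=0, V=0, Z=2) weight 1/1500
  (W=2, U=0, X=2, Y=0, V=0, Z=3) weight 1/1500
  (W=2, U=0, X=2, Y=1, V=0, Z=2) weight 1/375
  (W=2, U=0, X=2, Y=1, V=0, Z=3) weight 1/375
  … 40 more
Group by V:
  weight(V=0) = 127/4050
  weight(V=1) = 119/405
Total weight = 127/4050 + 119/405 = 439/1350
P(V=0 | obs) = 127/4050 / 439/1350 = 127/1317
P(V=1 | obs) = 119/405 / 439/1350 = 1190/1317

P(V = 0 | obs) = 127/1317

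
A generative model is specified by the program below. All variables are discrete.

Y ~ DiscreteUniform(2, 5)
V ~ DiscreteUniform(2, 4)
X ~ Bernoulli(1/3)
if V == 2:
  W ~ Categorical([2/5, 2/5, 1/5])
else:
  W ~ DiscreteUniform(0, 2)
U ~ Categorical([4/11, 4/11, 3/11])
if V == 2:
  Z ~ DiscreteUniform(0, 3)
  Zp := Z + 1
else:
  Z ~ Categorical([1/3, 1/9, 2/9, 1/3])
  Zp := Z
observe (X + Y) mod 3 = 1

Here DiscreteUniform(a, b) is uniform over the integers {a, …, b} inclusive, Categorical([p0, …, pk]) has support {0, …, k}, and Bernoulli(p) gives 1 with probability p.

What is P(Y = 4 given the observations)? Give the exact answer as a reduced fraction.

Enumerate traces; 216 have nonzero weight after conditioning:
  (Y=3, V=2, X=1, W=0, U=0, Z=0) weight 1/990
  (Y=3, V=2, X=1, W=0, U=0, Z=1) weight 1/990
  (Y=3, V=2, X=1, W=0, U=0, Z=2) weight 1/990
  (Y=3, V=2, X=1, W=0, U=0, Z=3) weight 1/990
  (Y=3, V=2, X=1, W=0, U=1, Z=0) weight 1/990
  (Y=3, V=2, X=1, W=0, U=1, Z=1) weight 1/990
  (Y=3, V=2, X=1, W=0, U=1, Z=2) weight 1/990
  (Y=3, V=2, X=1, W=0, U=1, Z=3) weight 1/990
  (Y=4, V=2, X=0, W=0, U=0, Z=0) weight 1/495
  … 207 more
Group by Y:
  weight(Y=3) = 1/12
  weight(Y=4) = 1/6
Total weight = 1/12 + 1/6 = 1/4
P(Y=3 | obs) = 1/12 / 1/4 = 1/3
P(Y=4 | obs) = 1/6 / 1/4 = 2/3

P(Y = 4 | obs) = 2/3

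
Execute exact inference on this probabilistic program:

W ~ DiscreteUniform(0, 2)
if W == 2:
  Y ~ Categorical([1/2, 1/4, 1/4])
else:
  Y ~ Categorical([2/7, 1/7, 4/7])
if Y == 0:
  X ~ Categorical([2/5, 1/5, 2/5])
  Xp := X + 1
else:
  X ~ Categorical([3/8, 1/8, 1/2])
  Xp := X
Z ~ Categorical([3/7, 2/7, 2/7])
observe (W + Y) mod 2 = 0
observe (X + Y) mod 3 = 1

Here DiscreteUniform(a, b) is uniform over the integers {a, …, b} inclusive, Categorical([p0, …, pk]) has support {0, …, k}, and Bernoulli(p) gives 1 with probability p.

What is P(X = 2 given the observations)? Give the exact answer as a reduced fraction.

P(X = 2 | obs) = 115/174

Enumerate traces; 15 have nonzero weight after conditioning:
  (W=0, Y=0, X=1, Z=0) weight 2/245
  (W=0, Y=0, X=1, Z=1) weight 4/735
  (W=0, Y=0, X=1, Z=2) weight 4/735
  (W=0, Y=2, X=2, Z=0) weight 2/49
  (W=0, Y=2, X=2, Z=1) weight 4/147
  (W=0, Y=2, X=2, Z=2) weight 4/147
  (W=1, Y=1, X=0, Z=0) weight 3/392
  (W=1, Y=1, X=0, Z=1) weight 1/196
  … 7 more
Group by X:
  weight(X=0) = 1/56
  weight(X=1) = 11/210
  weight(X=2) = 23/168
Total weight = 1/56 + 11/210 + 23/168 = 29/140
P(X=0 | obs) = 1/56 / 29/140 = 5/58
P(X=1 | obs) = 11/210 / 29/140 = 22/87
P(X=2 | obs) = 23/168 / 29/140 = 115/174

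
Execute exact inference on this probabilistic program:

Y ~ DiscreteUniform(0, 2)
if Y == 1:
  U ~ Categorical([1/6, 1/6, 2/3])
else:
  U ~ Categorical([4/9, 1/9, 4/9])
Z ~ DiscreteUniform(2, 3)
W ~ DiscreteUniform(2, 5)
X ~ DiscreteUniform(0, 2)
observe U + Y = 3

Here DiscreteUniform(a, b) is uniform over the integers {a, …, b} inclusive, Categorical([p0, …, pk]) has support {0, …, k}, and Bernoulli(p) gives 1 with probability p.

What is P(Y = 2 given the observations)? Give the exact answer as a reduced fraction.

P(Y = 2 | obs) = 1/7

Enumerate traces; 48 have nonzero weight after conditioning:
  (Y=1, U=2, Z=2, W=2, X=0) weight 1/108
  (Y=1, U=2, Z=2, W=2, X=1) weight 1/108
  (Y=1, U=2, Z=2, W=2, X=2) weight 1/108
  (Y=1, U=2, Z=2, W=3, X=0) weight 1/108
  (Y=1, U=2, Z=2, W=3, X=1) weight 1/108
  (Y=1, U=2, Z=2, W=3, X=2) weight 1/108
  (Y=1, U=2, Z=2, W=4, X=0) weight 1/108
  (Y=1, U=2, Z=2, W=4, X=1) weight 1/108
  (Y=2, U=1, Z=2, W=2, X=0) weight 1/648
  … 39 more
Group by Y:
  weight(Y=1) = 2/9
  weight(Y=2) = 1/27
Total weight = 2/9 + 1/27 = 7/27
P(Y=1 | obs) = 2/9 / 7/27 = 6/7
P(Y=2 | obs) = 1/27 / 7/27 = 1/7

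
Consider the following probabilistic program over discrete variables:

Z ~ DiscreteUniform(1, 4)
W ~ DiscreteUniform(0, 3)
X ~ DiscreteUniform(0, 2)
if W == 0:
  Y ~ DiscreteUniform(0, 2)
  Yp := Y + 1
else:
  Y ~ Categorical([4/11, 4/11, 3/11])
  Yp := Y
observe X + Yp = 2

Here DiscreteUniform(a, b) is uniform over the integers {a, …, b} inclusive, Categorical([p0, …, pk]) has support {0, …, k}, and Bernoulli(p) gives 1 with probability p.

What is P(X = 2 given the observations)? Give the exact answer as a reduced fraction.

Enumerate traces; 44 have nonzero weight after conditioning:
  (Z=1, W=0, X=0, Y=1) weight 1/144
  (Z=1, W=0, X=1, Y=0) weight 1/144
  (Z=1, W=1, X=0, Y=2) weight 1/176
  (Z=1, W=1, X=1, Y=1) weight 1/132
  (Z=1, W=1, X=2, Y=0) weight 1/132
  (Z=1, W=2, X=0, Y=2) weight 1/176
  (Z=1, W=2, X=1, Y=1) weight 1/132
  (Z=1, W=2, X=2, Y=0) weight 1/132
  … 36 more
Group by X:
  weight(X=0) = 19/198
  weight(X=1) = 47/396
  weight(X=2) = 1/11
Total weight = 19/198 + 47/396 + 1/11 = 11/36
P(X=0 | obs) = 19/198 / 11/36 = 38/121
P(X=1 | obs) = 47/396 / 11/36 = 47/121
P(X=2 | obs) = 1/11 / 11/36 = 36/121

P(X = 2 | obs) = 36/121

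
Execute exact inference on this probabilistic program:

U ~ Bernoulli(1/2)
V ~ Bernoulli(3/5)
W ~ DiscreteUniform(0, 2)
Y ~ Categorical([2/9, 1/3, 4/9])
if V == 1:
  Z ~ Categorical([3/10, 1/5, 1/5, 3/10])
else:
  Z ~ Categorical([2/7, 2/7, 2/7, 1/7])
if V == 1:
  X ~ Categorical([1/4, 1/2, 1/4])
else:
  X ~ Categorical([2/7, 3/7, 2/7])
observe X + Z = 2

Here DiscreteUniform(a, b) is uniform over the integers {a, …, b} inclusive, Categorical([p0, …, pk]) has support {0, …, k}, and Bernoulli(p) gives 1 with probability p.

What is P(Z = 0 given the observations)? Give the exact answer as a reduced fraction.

P(Z = 0 | obs) = 761/2443

Enumerate traces; 108 have nonzero weight after conditioning:
  (U=0, V=0, W=0, Y=0, Z=0, X=2) weight 8/6615
  (U=0, V=0, W=0, Y=0, Z=1, X=1) weight 4/2205
  (U=0, V=0, W=0, Y=0, Z=2, X=0) weight 8/6615
  (U=0, V=0, W=0, Y=1, Z=0, X=2) weight 4/2205
  (U=0, V=0, W=0, Y=1, Z=1, X=1) weight 2/735
  (U=0, V=0, W=0, Y=1, Z=2, X=0) weight 4/2205
  (U=0, V=0, W=0, Y=2, Z=0, X=2) weight 16/6615
  (U=0, V=0, W=0, Y=2, Z=1, X=1) weight 8/2205
  … 100 more
Group by Z:
  weight(Z=0) = 761/9800
  weight(Z=1) = 267/2450
  weight(Z=2) = 307/4900
Total weight = 761/9800 + 267/2450 + 307/4900 = 349/1400
P(Z=0 | obs) = 761/9800 / 349/1400 = 761/2443
P(Z=1 | obs) = 267/2450 / 349/1400 = 1068/2443
P(Z=2 | obs) = 307/4900 / 349/1400 = 614/2443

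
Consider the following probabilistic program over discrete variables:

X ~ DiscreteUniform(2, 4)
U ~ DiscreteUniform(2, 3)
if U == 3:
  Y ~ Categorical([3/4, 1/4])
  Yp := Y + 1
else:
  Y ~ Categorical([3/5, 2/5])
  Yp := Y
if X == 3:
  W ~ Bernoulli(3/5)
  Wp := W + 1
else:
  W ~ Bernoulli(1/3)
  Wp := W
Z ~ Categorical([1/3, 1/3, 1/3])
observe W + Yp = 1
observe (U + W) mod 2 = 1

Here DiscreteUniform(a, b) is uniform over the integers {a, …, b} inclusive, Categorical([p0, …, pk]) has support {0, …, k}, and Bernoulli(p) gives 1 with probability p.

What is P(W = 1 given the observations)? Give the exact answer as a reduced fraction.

P(W = 1 | obs) = 38/103

Enumerate traces; 18 have nonzero weight after conditioning:
  (X=2, U=2, Y=0, W=1, Z=0) weight 1/90
  (X=2, U=2, Y=0, W=1, Z=1) weight 1/90
  (X=2, U=2, Y=0, W=1, Z=2) weight 1/90
  (X=2, U=3, Y=0, W=0, Z=0) weight 1/36
  (X=2, U=3, Y=0, W=0, Z=1) weight 1/36
  (X=2, U=3, Y=0, W=0, Z=2) weight 1/36
  (X=3, U=2, Y=0, W=1, Z=0) weight 1/50
  (X=3, U=2, Y=0, W=1, Z=1) weight 1/50
  … 10 more
Group by W:
  weight(W=0) = 13/60
  weight(W=1) = 19/150
Total weight = 13/60 + 19/150 = 103/300
P(W=0 | obs) = 13/60 / 103/300 = 65/103
P(W=1 | obs) = 19/150 / 103/300 = 38/103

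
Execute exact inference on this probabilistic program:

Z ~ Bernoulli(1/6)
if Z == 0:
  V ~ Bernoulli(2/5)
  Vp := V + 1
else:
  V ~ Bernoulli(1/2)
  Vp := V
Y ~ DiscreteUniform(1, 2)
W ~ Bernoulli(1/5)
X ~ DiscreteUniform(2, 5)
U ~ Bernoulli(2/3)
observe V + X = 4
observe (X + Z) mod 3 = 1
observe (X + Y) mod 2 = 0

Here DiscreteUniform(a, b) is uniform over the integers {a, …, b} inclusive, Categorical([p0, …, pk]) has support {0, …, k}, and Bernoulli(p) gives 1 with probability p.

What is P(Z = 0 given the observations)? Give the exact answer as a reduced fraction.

P(Z = 0 | obs) = 6/7

Enumerate traces; 8 have nonzero weight after conditioning:
  (Z=0, V=0, Y=2, W=0, X=4, U=0) weight 1/60
  (Z=0, V=0, Y=2, W=0, X=4, U=1) weight 1/30
  (Z=0, V=0, Y=2, W=1, X=4, U=0) weight 1/240
  (Z=0, V=0, Y=2, W=1, X=4, U=1) weight 1/120
  (Z=1, V=1, Y=1, W=0, X=3, U=0) weight 1/360
  (Z=1, V=1, Y=1, W=0, X=3, U=1) weight 1/180
  (Z=1, V=1, Y=1, W=1, X=3, U=0) weight 1/1440
  (Z=1, V=1, Y=1, W=1, X=3, U=1) weight 1/720
Group by Z:
  weight(Z=0) = 1/16
  weight(Z=1) = 1/96
Total weight = 1/16 + 1/96 = 7/96
P(Z=0 | obs) = 1/16 / 7/96 = 6/7
P(Z=1 | obs) = 1/96 / 7/96 = 1/7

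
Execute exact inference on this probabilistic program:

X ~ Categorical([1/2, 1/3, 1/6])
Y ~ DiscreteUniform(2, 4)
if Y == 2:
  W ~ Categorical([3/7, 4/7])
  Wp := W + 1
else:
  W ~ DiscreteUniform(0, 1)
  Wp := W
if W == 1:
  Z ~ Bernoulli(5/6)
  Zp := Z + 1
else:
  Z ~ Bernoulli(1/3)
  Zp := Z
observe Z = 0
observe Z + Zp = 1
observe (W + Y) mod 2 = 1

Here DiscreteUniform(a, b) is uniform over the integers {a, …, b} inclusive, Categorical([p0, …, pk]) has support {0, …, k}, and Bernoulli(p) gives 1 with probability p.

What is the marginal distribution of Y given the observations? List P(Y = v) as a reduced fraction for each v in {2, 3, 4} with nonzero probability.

P(Y=2) = 8/15, P(Y=4) = 7/15

Enumerate traces; 6 have nonzero weight after conditioning:
  (X=0, Y=2, W=1, Z=0) weight 1/63
  (X=0, Y=4, W=1, Z=0) weight 1/72
  (X=1, Y=2, W=1, Z=0) weight 2/189
  (X=1, Y=4, W=1, Z=0) weight 1/108
  (X=2, Y=2, W=1, Z=0) weight 1/189
  (X=2, Y=4, W=1, Z=0) weight 1/216
Group by Y:
  weight(Y=2) = 2/63
  weight(Y=4) = 1/36
Total weight = 2/63 + 1/36 = 5/84
P(Y=2 | obs) = 2/63 / 5/84 = 8/15
P(Y=4 | obs) = 1/36 / 5/84 = 7/15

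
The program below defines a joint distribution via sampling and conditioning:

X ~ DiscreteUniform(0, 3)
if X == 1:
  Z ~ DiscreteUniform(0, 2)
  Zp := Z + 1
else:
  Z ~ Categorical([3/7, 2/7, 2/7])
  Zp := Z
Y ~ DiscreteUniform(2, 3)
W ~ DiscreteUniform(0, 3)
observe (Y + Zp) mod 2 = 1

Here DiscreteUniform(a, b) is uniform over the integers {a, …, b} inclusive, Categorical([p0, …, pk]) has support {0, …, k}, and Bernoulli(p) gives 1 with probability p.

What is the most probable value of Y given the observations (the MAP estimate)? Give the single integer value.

argmax_v P(Y = v | obs) = 3

Enumerate traces; 48 have nonzero weight after conditioning:
  (X=0, Z=0, Y=3, W=0) weight 3/224
  (X=0, Z=0, Y=3, W=1) weight 3/224
  (X=0, Z=0, Y=3, W=2) weight 3/224
  (X=0, Z=0, Y=3, W=3) weight 3/224
  (X=0, Z=1, Y=2, W=0) weight 1/112
  (X=0, Z=1, Y=2, W=1) weight 1/112
  (X=0, Z=1, Y=2, W=2) weight 1/112
  (X=0, Z=1, Y=2, W=3) weight 1/112
  … 40 more
Group by Y:
  weight(Y=2) = 4/21
  weight(Y=3) = 13/42
Total weight = 4/21 + 13/42 = 1/2
P(Y=2 | obs) = 4/21 / 1/2 = 8/21
P(Y=3 | obs) = 13/42 / 1/2 = 13/21
argmax = 3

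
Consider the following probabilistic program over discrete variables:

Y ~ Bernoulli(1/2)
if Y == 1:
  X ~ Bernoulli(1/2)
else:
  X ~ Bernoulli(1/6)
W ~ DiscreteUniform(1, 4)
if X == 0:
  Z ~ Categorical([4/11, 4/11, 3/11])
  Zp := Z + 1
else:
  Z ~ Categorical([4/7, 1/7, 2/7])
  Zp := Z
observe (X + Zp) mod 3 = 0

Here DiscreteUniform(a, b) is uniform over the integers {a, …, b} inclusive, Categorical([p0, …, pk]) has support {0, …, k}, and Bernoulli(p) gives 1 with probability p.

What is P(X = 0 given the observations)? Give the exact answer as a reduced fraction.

P(X = 0 | obs) = 21/32

Enumerate traces; 16 have nonzero weight after conditioning:
  (Y=0, X=0, W=1, Z=2) weight 5/176
  (Y=0, X=0, W=2, Z=2) weight 5/176
  (Y=0, X=0, W=3, Z=2) weight 5/176
  (Y=0, X=0, W=4, Z=2) weight 5/176
  (Y=0, X=1, W=1, Z=2) weight 1/168
  (Y=0, X=1, W=2, Z=2) weight 1/168
  (Y=0, X=1, W=3, Z=2) weight 1/168
  (Y=0, X=1, W=4, Z=2) weight 1/168
  … 8 more
Group by X:
  weight(X=0) = 2/11
  weight(X=1) = 2/21
Total weight = 2/11 + 2/21 = 64/231
P(X=0 | obs) = 2/11 / 64/231 = 21/32
P(X=1 | obs) = 2/21 / 64/231 = 11/32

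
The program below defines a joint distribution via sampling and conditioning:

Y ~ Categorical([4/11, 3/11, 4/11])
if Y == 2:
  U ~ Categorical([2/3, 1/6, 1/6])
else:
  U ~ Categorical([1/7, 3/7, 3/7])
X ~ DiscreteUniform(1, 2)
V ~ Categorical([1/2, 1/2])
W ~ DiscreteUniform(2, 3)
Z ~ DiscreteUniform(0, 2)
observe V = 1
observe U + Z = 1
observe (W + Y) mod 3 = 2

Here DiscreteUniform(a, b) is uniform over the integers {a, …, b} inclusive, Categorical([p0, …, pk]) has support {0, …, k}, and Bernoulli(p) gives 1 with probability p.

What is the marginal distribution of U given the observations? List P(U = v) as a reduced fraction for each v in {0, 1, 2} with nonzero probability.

Enumerate traces; 8 have nonzero weight after conditioning:
  (Y=0, U=0, X=1, V=1, W=2, Z=1) weight 1/462
  (Y=0, U=0, X=2, V=1, W=2, Z=1) weight 1/462
  (Y=0, U=1, X=1, V=1, W=2, Z=0) weight 1/154
  (Y=0, U=1, X=2, V=1, W=2, Z=0) weight 1/154
  (Y=2, U=0, X=1, V=1, W=3, Z=1) weight 1/99
  (Y=2, U=0, X=2, V=1, W=3, Z=1) weight 1/99
  (Y=2, U=1, X=1, V=1, W=3, Z=0) weight 1/396
  (Y=2, U=1, X=2, V=1, W=3, Z=0) weight 1/396
Group by U:
  weight(U=0) = 17/693
  weight(U=1) = 25/1386
Total weight = 17/693 + 25/1386 = 59/1386
P(U=0 | obs) = 17/693 / 59/1386 = 34/59
P(U=1 | obs) = 25/1386 / 59/1386 = 25/59

P(U=0) = 34/59, P(U=1) = 25/59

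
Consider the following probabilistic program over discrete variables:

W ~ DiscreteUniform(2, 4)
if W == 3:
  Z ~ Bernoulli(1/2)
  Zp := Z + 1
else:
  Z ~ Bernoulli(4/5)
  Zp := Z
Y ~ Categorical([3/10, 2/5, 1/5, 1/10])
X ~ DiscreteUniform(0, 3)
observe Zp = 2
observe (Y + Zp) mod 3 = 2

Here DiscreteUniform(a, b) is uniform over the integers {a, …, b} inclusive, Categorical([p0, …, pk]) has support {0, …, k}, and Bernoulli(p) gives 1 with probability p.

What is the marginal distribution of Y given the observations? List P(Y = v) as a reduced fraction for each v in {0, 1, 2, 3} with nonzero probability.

P(Y=0) = 3/4, P(Y=3) = 1/4

Enumerate traces; 8 have nonzero weight after conditioning:
  (W=3, Z=1, Y=0, X=0) weight 1/80
  (W=3, Z=1, Y=0, X=1) weight 1/80
  (W=3, Z=1, Y=0, X=2) weight 1/80
  (W=3, Z=1, Y=0, X=3) weight 1/80
  (W=3, Z=1, Y=3, X=0) weight 1/240
  (W=3, Z=1, Y=3, X=1) weight 1/240
  (W=3, Z=1, Y=3, X=2) weight 1/240
  (W=3, Z=1, Y=3, X=3) weight 1/240
Group by Y:
  weight(Y=0) = 1/20
  weight(Y=3) = 1/60
Total weight = 1/20 + 1/60 = 1/15
P(Y=0 | obs) = 1/20 / 1/15 = 3/4
P(Y=3 | obs) = 1/60 / 1/15 = 1/4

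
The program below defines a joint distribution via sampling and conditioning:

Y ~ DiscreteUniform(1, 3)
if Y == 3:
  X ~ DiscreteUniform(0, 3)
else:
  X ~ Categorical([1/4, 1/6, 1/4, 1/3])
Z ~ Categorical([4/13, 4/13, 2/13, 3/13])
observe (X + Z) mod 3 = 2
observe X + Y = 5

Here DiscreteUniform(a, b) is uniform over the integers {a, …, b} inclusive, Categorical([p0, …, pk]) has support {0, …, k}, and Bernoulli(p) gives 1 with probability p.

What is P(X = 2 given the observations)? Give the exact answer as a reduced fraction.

Enumerate traces; 3 have nonzero weight after conditioning:
  (Y=2, X=3, Z=2) weight 2/117
  (Y=3, X=2, Z=0) weight 1/39
  (Y=3, X=2, Z=3) weight 1/52
Group by X:
  weight(X=2) = 7/156
  weight(X=3) = 2/117
Total weight = 7/156 + 2/117 = 29/468
P(X=2 | obs) = 7/156 / 29/468 = 21/29
P(X=3 | obs) = 2/117 / 29/468 = 8/29

P(X = 2 | obs) = 21/29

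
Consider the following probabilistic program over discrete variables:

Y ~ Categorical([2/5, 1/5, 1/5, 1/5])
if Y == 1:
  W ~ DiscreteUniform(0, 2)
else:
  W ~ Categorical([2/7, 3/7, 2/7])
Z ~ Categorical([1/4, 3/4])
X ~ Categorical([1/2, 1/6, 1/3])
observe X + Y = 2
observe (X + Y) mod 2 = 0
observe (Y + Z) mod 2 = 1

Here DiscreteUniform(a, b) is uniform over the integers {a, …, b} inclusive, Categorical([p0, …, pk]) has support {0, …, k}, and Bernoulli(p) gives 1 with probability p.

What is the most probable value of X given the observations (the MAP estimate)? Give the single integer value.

Enumerate traces; 9 have nonzero weight after conditioning:
  (Y=0, W=0, Z=1, X=2) weight 1/35
  (Y=0, W=1, Z=1, X=2) weight 3/70
  (Y=0, W=2, Z=1, X=2) weight 1/35
  (Y=1, W=0, Z=0, X=1) weight 1/360
  (Y=1, W=1, Z=0, X=1) weight 1/360
  (Y=1, W=2, Z=0, X=1) weight 1/360
  (Y=2, W=0, Z=1, X=0) weight 3/140
  (Y=2, W=1, Z=1, X=0) weight 9/280
  … 1 more
Group by X:
  weight(X=0) = 3/40
  weight(X=1) = 1/120
  weight(X=2) = 1/10
Total weight = 3/40 + 1/120 + 1/10 = 11/60
P(X=0 | obs) = 3/40 / 11/60 = 9/22
P(X=1 | obs) = 1/120 / 11/60 = 1/22
P(X=2 | obs) = 1/10 / 11/60 = 6/11
argmax = 2

argmax_v P(X = v | obs) = 2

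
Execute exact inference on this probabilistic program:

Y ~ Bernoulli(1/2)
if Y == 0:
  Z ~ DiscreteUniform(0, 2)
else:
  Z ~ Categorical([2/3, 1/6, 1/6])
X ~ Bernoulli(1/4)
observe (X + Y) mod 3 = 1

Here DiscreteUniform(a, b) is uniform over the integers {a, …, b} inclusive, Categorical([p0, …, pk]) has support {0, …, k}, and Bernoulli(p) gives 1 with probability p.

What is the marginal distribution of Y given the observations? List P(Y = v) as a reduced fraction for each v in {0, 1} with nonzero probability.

Enumerate traces; 6 have nonzero weight after conditioning:
  (Y=0, Z=0, X=1) weight 1/24
  (Y=0, Z=1, X=1) weight 1/24
  (Y=0, Z=2, X=1) weight 1/24
  (Y=1, Z=0, X=0) weight 1/4
  (Y=1, Z=1, X=0) weight 1/16
  (Y=1, Z=2, X=0) weight 1/16
Group by Y:
  weight(Y=0) = 1/8
  weight(Y=1) = 3/8
Total weight = 1/8 + 3/8 = 1/2
P(Y=0 | obs) = 1/8 / 1/2 = 1/4
P(Y=1 | obs) = 3/8 / 1/2 = 3/4

P(Y=0) = 1/4, P(Y=1) = 3/4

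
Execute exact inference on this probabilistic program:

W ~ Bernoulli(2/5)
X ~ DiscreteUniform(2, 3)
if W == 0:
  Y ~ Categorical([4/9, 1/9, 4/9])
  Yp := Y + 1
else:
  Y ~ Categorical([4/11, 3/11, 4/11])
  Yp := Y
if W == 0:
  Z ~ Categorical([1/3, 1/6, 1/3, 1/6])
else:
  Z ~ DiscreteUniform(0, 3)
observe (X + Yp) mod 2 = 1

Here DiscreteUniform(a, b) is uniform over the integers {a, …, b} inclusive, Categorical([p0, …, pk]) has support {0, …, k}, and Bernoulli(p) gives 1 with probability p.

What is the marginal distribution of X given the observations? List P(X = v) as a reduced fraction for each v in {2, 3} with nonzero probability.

Enumerate traces; 24 have nonzero weight after conditioning:
  (W=0, X=2, Y=0, Z=0) weight 2/45
  (W=0, X=2, Y=0, Z=1) weight 1/45
  (W=0, X=2, Y=0, Z=2) weight 2/45
  (W=0, X=2, Y=0, Z=3) weight 1/45
  (W=0, X=2, Y=2, Z=0) weight 2/45
  (W=0, X=2, Y=2, Z=1) weight 1/45
  (W=0, X=2, Y=2, Z=2) weight 2/45
  (W=0, X=2, Y=2, Z=3) weight 1/45
  (W=0, X=3, Y=1, Z=0) weight 1/90
  … 15 more
Group by X:
  weight(X=2) = 53/165
  weight(X=3) = 59/330
Total weight = 53/165 + 59/330 = 1/2
P(X=2 | obs) = 53/165 / 1/2 = 106/165
P(X=3 | obs) = 59/330 / 1/2 = 59/165

P(X=2) = 106/165, P(X=3) = 59/165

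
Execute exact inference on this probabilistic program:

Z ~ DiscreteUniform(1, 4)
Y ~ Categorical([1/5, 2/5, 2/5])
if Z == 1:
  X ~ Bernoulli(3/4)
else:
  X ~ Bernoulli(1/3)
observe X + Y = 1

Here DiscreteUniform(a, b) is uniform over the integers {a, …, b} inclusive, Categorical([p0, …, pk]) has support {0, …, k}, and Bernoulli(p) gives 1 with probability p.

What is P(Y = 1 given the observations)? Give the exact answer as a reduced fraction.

Enumerate traces; 8 have nonzero weight after conditioning:
  (Z=1, Y=0, X=1) weight 3/80
  (Z=1, Y=1, X=0) weight 1/40
  (Z=2, Y=0, X=1) weight 1/60
  (Z=2, Y=1, X=0) weight 1/15
  (Z=3, Y=0, X=1) weight 1/60
  (Z=3, Y=1, X=0) weight 1/15
  (Z=4, Y=0, X=1) weight 1/60
  (Z=4, Y=1, X=0) weight 1/15
Group by Y:
  weight(Y=0) = 7/80
  weight(Y=1) = 9/40
Total weight = 7/80 + 9/40 = 5/16
P(Y=0 | obs) = 7/80 / 5/16 = 7/25
P(Y=1 | obs) = 9/40 / 5/16 = 18/25

P(Y = 1 | obs) = 18/25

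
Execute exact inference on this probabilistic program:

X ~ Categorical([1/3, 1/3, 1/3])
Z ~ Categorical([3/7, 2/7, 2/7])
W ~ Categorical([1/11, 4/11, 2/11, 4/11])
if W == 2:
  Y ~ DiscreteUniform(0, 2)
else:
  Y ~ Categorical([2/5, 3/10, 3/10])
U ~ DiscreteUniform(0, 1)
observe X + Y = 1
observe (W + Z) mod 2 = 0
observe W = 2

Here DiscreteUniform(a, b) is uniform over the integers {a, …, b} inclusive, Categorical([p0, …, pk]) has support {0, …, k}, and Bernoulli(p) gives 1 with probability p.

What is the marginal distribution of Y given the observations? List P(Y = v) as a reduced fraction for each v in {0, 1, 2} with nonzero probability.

P(Y=0) = 1/2, P(Y=1) = 1/2

Enumerate traces; 8 have nonzero weight after conditioning:
  (X=0, Z=0, W=2, Y=1, U=0) weight 1/231
  (X=0, Z=0, W=2, Y=1, U=1) weight 1/231
  (X=0, Z=2, W=2, Y=1, U=0) weight 2/693
  (X=0, Z=2, W=2, Y=1, U=1) weight 2/693
  (X=1, Z=0, W=2, Y=0, U=0) weight 1/231
  (X=1, Z=0, W=2, Y=0, U=1) weight 1/231
  (X=1, Z=2, W=2, Y=0, U=0) weight 2/693
  (X=1, Z=2, W=2, Y=0, U=1) weight 2/693
Group by Y:
  weight(Y=0) = 10/693
  weight(Y=1) = 10/693
Total weight = 10/693 + 10/693 = 20/693
P(Y=0 | obs) = 10/693 / 20/693 = 1/2
P(Y=1 | obs) = 10/693 / 20/693 = 1/2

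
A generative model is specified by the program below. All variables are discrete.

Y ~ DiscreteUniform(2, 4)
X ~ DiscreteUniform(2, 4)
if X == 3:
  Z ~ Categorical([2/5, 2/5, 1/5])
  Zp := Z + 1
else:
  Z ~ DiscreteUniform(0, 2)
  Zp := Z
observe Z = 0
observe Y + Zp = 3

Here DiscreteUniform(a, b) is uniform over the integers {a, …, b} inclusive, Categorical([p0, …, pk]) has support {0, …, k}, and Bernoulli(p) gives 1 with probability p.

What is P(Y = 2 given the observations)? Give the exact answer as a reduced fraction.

P(Y = 2 | obs) = 3/8

Enumerate traces; 3 have nonzero weight after conditioning:
  (Y=2, X=3, Z=0) weight 2/45
  (Y=3, X=2, Z=0) weight 1/27
  (Y=3, X=4, Z=0) weight 1/27
Group by Y:
  weight(Y=2) = 2/45
  weight(Y=3) = 2/27
Total weight = 2/45 + 2/27 = 16/135
P(Y=2 | obs) = 2/45 / 16/135 = 3/8
P(Y=3 | obs) = 2/27 / 16/135 = 5/8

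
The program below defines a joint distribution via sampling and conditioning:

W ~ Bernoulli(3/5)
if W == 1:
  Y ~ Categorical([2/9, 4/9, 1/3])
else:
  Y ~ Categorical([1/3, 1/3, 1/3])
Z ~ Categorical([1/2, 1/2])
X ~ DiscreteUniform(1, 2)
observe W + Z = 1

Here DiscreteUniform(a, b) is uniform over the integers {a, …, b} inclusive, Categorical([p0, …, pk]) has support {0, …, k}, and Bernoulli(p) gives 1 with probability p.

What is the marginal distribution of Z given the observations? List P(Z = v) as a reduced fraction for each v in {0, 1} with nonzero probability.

Enumerate traces; 12 have nonzero weight after conditioning:
  (W=0, Y=0, Z=1, X=1) weight 1/30
  (W=0, Y=0, Z=1, X=2) weight 1/30
  (W=0, Y=1, Z=1, X=1) weight 1/30
  (W=0, Y=1, Z=1, X=2) weight 1/30
  (W=0, Y=2, Z=1, X=1) weight 1/30
  (W=0, Y=2, Z=1, X=2) weight 1/30
  (W=1, Y=0, Z=0, X=1) weight 1/30
  (W=1, Y=0, Z=0, X=2) weight 1/30
  … 4 more
Group by Z:
  weight(Z=0) = 3/10
  weight(Z=1) = 1/5
Total weight = 3/10 + 1/5 = 1/2
P(Z=0 | obs) = 3/10 / 1/2 = 3/5
P(Z=1 | obs) = 1/5 / 1/2 = 2/5

P(Z=0) = 3/5, P(Z=1) = 2/5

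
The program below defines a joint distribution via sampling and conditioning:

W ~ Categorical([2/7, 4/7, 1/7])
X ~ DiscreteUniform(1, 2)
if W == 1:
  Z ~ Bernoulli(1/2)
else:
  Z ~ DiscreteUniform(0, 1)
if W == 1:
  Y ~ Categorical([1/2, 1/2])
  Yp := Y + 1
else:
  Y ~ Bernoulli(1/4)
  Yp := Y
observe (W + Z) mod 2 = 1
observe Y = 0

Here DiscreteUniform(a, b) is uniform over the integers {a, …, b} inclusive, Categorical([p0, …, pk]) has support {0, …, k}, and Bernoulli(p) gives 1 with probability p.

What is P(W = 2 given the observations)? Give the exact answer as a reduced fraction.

Enumerate traces; 6 have nonzero weight after conditioning:
  (W=0, X=1, Z=1, Y=0) weight 3/56
  (W=0, X=2, Z=1, Y=0) weight 3/56
  (W=1, X=1, Z=0, Y=0) weight 1/14
  (W=1, X=2, Z=0, Y=0) weight 1/14
  (W=2, X=1, Z=1, Y=0) weight 3/112
  (W=2, X=2, Z=1, Y=0) weight 3/112
Group by W:
  weight(W=0) = 3/28
  weight(W=1) = 1/7
  weight(W=2) = 3/56
Total weight = 3/28 + 1/7 + 3/56 = 17/56
P(W=0 | obs) = 3/28 / 17/56 = 6/17
P(W=1 | obs) = 1/7 / 17/56 = 8/17
P(W=2 | obs) = 3/56 / 17/56 = 3/17

P(W = 2 | obs) = 3/17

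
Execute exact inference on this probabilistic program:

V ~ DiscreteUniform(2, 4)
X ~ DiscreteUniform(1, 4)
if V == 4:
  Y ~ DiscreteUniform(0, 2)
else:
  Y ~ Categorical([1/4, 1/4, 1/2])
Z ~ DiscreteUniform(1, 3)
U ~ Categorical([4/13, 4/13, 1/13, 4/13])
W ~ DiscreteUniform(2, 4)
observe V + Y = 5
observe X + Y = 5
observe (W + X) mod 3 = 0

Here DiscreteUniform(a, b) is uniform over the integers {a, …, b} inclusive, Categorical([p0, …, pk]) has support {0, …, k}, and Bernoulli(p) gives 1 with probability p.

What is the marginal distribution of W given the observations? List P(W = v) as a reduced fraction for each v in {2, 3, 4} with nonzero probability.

P(W=2) = 2/5, P(W=3) = 3/5

Enumerate traces; 24 have nonzero weight after conditioning:
  (V=3, X=3, Y=2, Z=1, U=0, W=3) weight 1/702
  (V=3, X=3, Y=2, Z=1, U=1, W=3) weight 1/702
  (V=3, X=3, Y=2, Z=1, U=2, W=3) weight 1/2808
  (V=3, X=3, Y=2, Z=1, U=3, W=3) weight 1/702
  (V=3, X=3, Y=2, Z=2, U=0, W=3) weight 1/702
  (V=3, X=3, Y=2, Z=2, U=1, W=3) weight 1/702
  (V=3, X=3, Y=2, Z=2, U=2, W=3) weight 1/2808
  (V=3, X=3, Y=2, Z=2, U=3, W=3) weight 1/702
  (V=4, X=4, Y=1, Z=1, U=0, W=2) weight 1/1053
  … 15 more
Group by W:
  weight(W=2) = 1/108
  weight(W=3) = 1/72
Total weight = 1/108 + 1/72 = 5/216
P(W=2 | obs) = 1/108 / 5/216 = 2/5
P(W=3 | obs) = 1/72 / 5/216 = 3/5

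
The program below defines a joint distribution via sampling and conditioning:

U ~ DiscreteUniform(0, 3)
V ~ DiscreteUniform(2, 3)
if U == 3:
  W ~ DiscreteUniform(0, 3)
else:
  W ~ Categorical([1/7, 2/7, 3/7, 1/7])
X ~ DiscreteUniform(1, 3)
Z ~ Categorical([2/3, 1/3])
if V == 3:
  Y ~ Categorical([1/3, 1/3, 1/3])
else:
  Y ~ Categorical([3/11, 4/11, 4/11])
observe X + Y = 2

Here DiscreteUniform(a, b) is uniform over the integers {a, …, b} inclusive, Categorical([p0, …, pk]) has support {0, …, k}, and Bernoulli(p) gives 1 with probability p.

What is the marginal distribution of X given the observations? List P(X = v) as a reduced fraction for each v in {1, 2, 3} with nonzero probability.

P(X=1) = 23/43, P(X=2) = 20/43

Enumerate traces; 128 have nonzero weight after conditioning:
  (U=0, V=2, W=0, X=1, Z=0, Y=1) weight 1/693
  (U=0, V=2, W=0, X=1, Z=1, Y=1) weight 1/1386
  (U=0, V=2, W=0, X=2, Z=0, Y=0) weight 1/924
  (U=0, V=2, W=0, X=2, Z=1, Y=0) weight 1/1848
  (U=0, V=2, W=1, X=1, Z=0, Y=1) weight 2/693
  (U=0, V=2, W=1, X=1, Z=1, Y=1) weight 1/693
  (U=0, V=2, W=1, X=2, Z=0, Y=0) weight 1/462
  (U=0, V=2, W=1, X=2, Z=1, Y=0) weight 1/924
  … 120 more
Group by X:
  weight(X=1) = 23/198
  weight(X=2) = 10/99
Total weight = 23/198 + 10/99 = 43/198
P(X=1 | obs) = 23/198 / 43/198 = 23/43
P(X=2 | obs) = 10/99 / 43/198 = 20/43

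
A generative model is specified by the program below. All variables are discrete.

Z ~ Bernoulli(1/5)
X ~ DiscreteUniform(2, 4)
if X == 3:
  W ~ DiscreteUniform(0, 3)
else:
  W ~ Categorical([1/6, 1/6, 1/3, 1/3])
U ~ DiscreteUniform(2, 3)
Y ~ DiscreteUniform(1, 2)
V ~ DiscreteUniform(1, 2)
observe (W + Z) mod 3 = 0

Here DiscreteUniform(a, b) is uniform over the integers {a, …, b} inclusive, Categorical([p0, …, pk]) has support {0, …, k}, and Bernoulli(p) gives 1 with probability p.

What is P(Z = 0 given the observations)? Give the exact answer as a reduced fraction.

Enumerate traces; 72 have nonzero weight after conditioning:
  (Z=0, X=2, W=0, U=2, Y=1, V=1) weight 1/180
  (Z=0, X=2, W=0, U=2, Y=1, V=2) weight 1/180
  (Z=0, X=2, W=0, U=2, Y=2, V=1) weight 1/180
  (Z=0, X=2, W=0, U=2, Y=2, V=2) weight 1/180
  (Z=0, X=2, W=0, U=3, Y=1, V=1) weight 1/180
  (Z=0, X=2, W=0, U=3, Y=1, V=2) weight 1/180
  (Z=0, X=2, W=0, U=3, Y=2, V=1) weight 1/180
  (Z=0, X=2, W=0, U=3, Y=2, V=2) weight 1/180
  (Z=1, X=2, W=2, U=2, Y=1, V=1) weight 1/360
  … 63 more
Group by Z:
  weight(Z=0) = 2/5
  weight(Z=1) = 11/180
Total weight = 2/5 + 11/180 = 83/180
P(Z=0 | obs) = 2/5 / 83/180 = 72/83
P(Z=1 | obs) = 11/180 / 83/180 = 11/83

P(Z = 0 | obs) = 72/83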